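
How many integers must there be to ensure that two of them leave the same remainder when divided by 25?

There are 25 residue classes modulo 25 acting as pigeonholes.
With 25 integers we could place one in each, avoiding any repeat.
One more forces some class to hold 2, so 25 + 1 = 26.

26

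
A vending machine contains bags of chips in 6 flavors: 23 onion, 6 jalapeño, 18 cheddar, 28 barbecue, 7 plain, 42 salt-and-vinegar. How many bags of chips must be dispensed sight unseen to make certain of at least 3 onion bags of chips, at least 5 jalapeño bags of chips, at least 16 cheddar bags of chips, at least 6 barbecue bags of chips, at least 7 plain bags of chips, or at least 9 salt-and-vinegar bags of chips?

Each of the 6 flavors has its own threshold; avoid all of them simultaneously.
The worst case stops just short of every target: 2 onion, 4 jalapeño, 15 cheddar, 5 barbecue, 6 plain, 8 salt-and-vinegar — 2 + 4 + 15 + 5 + 6 + 8 = 40 bags of chips.
One more bag of chips must push some flavor to its target, so 40 + 1 = 41.

41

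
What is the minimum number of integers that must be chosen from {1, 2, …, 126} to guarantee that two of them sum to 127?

64

Partition {1, …, 126} into 63 pairs: {1,126}, {2,125}, …, {63,64}.
Choosing 63 integers — say the integers 1 through 63 — takes one from each pair and avoids the property.
Choosing 64 forces two into the same pair by pigeonhole, and those sum to 127. So 64.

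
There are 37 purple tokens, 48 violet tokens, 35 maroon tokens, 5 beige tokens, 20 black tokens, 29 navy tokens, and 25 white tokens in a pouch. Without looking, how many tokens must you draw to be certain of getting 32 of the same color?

173

In the worst case we take at most 31 of each color, but all 5 beige, all 20 black, all 29 navy, and all 25 white (fewer than 31), giving 31 + 31 + 31 + 5 + 20 + 29 + 25 = 172.
One more token then forces some color to 32, so 172 + 1 = 173.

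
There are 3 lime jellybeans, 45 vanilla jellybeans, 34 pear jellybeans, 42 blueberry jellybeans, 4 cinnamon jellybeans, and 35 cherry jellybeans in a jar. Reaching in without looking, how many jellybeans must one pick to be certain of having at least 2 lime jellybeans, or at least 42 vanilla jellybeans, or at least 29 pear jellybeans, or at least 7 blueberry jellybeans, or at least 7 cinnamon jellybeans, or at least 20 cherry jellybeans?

Each of the 6 flavors has its own threshold; avoid all of them simultaneously.
The worst case stops just short of every target: 1 lime, 41 vanilla, 28 pear, 6 blueberry, all 4 cinnamon, 19 cherry — 1 + 41 + 28 + 6 + 4 + 19 = 99 jellybeans.
One more jellybean must push some flavor to its target, so 99 + 1 = 100.

100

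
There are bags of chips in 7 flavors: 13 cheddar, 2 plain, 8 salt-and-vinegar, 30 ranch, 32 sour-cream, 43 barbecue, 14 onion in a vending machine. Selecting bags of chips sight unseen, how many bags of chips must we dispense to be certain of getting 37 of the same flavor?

Treat the 7 flavors as pigeonholes.
In the worst case we take at most 36 of each flavor, but all 13 cheddar, all 2 plain, all 8 salt-and-vinegar, all 30 ranch, all 32 sour-cream, and all 14 onion (fewer than 36), giving 13 + 2 + 8 + 30 + 32 + 36 + 14 = 135.
One more bag of chips then forces some flavor to 37, so 135 + 1 = 136.

136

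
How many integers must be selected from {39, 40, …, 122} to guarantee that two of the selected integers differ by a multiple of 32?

33

Group the integers by remainder mod 32; there are 32 residue classes, each nonempty in this range.
Choosing one from each class (32 integers) avoids any shared remainder.
One more choice must repeat a class, so two differ by a multiple of 32. Hence 32 + 1 = 33.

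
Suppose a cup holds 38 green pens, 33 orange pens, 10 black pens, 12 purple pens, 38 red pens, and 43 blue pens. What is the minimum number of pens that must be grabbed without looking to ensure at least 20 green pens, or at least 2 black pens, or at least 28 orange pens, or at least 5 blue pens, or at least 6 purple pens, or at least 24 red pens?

Each of the 6 ink colors has its own threshold; avoid all of them simultaneously.
The worst case stops just short of every target: 19 green, 27 orange, 1 black, 5 purple, 23 red, 4 blue — 19 + 27 + 1 + 5 + 23 + 4 = 79 pens.
One more pen must push some ink color to its target, so 79 + 1 = 80.

80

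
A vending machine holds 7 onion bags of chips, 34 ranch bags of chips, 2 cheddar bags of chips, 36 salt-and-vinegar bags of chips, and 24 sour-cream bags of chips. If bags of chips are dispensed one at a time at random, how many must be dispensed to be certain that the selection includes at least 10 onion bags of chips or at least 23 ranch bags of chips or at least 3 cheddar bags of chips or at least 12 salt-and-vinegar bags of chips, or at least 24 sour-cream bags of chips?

The worst case stops just short of every target: all 7 onion, 22 ranch, 2 cheddar, 11 salt-and-vinegar, 23 sour-cream — 7 + 22 + 2 + 11 + 23 = 65 bags of chips.
One more bag of chips must push some flavor to its target, so 65 + 1 = 66.

66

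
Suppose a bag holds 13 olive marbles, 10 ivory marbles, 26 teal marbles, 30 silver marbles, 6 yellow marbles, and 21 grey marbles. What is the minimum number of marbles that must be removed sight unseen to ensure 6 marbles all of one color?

Treat the 6 colors as pigeonholes.
The worst case takes 5 marbles of each color without reaching 6 of any: 6 × 5 = 30.
The next marble must bring some color to 6, so 30 + 1 = 31.

31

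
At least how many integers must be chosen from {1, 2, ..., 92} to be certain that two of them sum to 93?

Partition {1, …, 92} into 46 pairs: {1,92}, {2,91}, …, {46,47}.
Choosing 46 integers — say the integers 1 through 46 — takes one from each pair and avoids the property.
Choosing 47 forces two into the same pair by pigeonhole, and those sum to 93. So 47.

47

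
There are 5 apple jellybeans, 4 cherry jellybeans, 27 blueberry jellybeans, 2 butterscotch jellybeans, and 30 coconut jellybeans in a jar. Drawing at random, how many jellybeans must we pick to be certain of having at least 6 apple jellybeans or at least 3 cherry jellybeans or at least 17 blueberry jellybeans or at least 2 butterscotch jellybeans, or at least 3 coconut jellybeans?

Each of the 5 flavors has its own threshold; avoid all of them simultaneously.
The worst case stops just short of every target: 5 apple, 2 cherry, 16 blueberry, 1 butterscotch, 2 coconut — 5 + 2 + 16 + 1 + 2 = 26 jellybeans.
One more jellybean must push some flavor to its target, so 26 + 1 = 27.

27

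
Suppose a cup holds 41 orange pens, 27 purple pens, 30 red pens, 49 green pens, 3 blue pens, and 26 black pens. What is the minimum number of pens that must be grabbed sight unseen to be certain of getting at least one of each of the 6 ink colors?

174

The hardest ink color to obtain is blue: we could draw every other pen first — 176 − 3 = 173 pens — without a single blue one.
The next draw must be blue, so 173 + 1 = 174.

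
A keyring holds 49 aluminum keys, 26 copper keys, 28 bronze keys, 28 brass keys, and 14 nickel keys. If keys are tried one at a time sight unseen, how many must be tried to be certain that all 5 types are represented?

132

The hardest type to obtain is nickel: we could draw every other key first — 145 − 14 = 131 keys — without a single nickel one.
The next draw must be nickel, so 131 + 1 = 132.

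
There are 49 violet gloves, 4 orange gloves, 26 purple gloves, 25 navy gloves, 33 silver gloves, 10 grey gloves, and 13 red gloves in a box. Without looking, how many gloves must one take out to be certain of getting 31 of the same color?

139

In the worst case we take at most 30 of each color, but all 4 orange, all 26 purple, all 25 navy, all 10 grey, and all 13 red (fewer than 30), giving 30 + 4 + 26 + 25 + 30 + 10 + 13 = 138.
One more glove then forces some color to 31, so 138 + 1 = 139.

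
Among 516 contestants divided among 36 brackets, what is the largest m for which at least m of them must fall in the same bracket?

The 516 contestants fall into 36 brackets.
If each of the 36 brackets held at most 14, the total would be at most 36 × 14 = 504 < 516, a contradiction.
So at least one holds ⌈516/36⌉ = 15.

15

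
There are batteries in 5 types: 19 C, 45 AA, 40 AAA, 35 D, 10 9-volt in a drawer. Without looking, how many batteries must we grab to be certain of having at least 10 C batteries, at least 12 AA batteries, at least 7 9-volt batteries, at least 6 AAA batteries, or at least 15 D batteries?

The worst case stops just short of every target: 9 C, 11 AA, 5 AAA, 14 D, 6 9-volt — 9 + 11 + 5 + 14 + 6 = 45 batteries.
One more battery must push some type to its target, so 45 + 1 = 46.

46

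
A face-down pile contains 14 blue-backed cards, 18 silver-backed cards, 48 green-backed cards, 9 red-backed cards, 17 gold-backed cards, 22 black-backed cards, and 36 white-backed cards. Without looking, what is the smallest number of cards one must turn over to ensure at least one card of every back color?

156

The hardest back color to obtain is red-backed: we could draw every other card first — 164 − 9 = 155 cards — without a single red-backed one.
The next draw must be red-backed, so 155 + 1 = 156.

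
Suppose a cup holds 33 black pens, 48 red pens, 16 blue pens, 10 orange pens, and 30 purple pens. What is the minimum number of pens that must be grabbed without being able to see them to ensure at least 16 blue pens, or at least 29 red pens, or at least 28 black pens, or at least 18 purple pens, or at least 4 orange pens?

The worst case stops just short of every target: 27 black, 28 red, 15 blue, 3 orange, 17 purple — 27 + 28 + 15 + 3 + 17 = 90 pens.
One more pen must push some ink color to its target, so 90 + 1 = 91.

91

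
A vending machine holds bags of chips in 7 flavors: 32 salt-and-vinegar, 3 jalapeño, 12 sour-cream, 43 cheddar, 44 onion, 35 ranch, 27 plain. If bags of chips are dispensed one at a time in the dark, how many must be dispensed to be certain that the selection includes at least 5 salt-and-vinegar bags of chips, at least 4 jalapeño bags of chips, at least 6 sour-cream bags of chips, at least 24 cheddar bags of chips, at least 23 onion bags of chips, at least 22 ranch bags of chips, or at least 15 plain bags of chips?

93

The worst case stops just short of every target: 4 salt-and-vinegar, 3 jalapeño, 5 sour-cream, 23 cheddar, 22 onion, 21 ranch, 14 plain — 4 + 3 + 5 + 23 + 22 + 21 + 14 = 92 bags of chips.
One more bag of chips must push some flavor to its target, so 92 + 1 = 93.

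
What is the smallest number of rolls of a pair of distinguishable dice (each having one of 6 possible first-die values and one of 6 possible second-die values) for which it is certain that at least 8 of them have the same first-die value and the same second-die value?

There are 6 × 6 = 36 (first-die value, second-die value) combinations acting as pigeonholes.
With 36 × 7 = 252 rolls of a pair of distinguishable dice we could place exactly 7 in each, with no (first-die value, second-die value) pair reaching 8.
One more forces some (first-die value, second-die value) pair to hold 8, so 252 + 1 = 253.

253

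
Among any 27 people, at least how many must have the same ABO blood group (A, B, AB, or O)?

There are 4 ABO blood groups, which serve as the pigeonholes.
If each of the 4 ABO blood groups held at most 6, the total would be at most 4 × 6 = 24 < 27, a contradiction.
So at least one holds ⌈27/4⌉ = 7.

7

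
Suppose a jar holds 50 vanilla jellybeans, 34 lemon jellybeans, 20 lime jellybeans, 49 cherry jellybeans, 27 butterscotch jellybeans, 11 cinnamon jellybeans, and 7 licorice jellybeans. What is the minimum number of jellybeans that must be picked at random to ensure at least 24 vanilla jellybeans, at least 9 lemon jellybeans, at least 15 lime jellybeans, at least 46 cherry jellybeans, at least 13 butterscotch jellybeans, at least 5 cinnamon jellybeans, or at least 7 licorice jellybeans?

113

The worst case stops just short of every target: 23 vanilla, 8 lemon, 14 lime, 45 cherry, 12 butterscotch, 4 cinnamon, 6 licorice — 23 + 8 + 14 + 45 + 12 + 4 + 6 = 112 jellybeans.
One more jellybean must push some flavor to its target, so 112 + 1 = 113.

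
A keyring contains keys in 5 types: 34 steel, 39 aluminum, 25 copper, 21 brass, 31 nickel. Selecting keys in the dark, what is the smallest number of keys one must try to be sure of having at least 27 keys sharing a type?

125

In the worst case we take at most 26 of each type, but all 25 copper and all 21 brass (fewer than 26), giving 26 + 26 + 25 + 21 + 26 = 124.
One more key then forces some type to 27, so 124 + 1 = 125.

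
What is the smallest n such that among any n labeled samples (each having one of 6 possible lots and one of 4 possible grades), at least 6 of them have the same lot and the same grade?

121

There are 6 × 4 = 24 (lot, grade) combinations acting as pigeonholes.
With 24 × 5 = 120 labeled samples we could place exactly 5 in each, with no (lot, grade) pair reaching 6.
One more forces some (lot, grade) pair to hold 6, so 120 + 1 = 121.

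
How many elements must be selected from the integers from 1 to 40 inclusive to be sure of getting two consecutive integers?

Partition {1, …, 40} into 20 pairs: {1,2}, {3,4}, …, {39,40}.
Choosing 20 integers — say the 20 even numbers 2, 4, …, 40 — takes one from each pair and avoids the property.
Choosing 21 forces two into the same pair by pigeonhole, and those are consecutive. So 21.

21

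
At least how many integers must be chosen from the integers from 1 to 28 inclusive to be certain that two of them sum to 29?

15

Partition {1, …, 28} into 14 pairs: {1,28}, {2,27}, …, {14,15}.
Choosing 14 integers — say the integers 1 through 14 — takes one from each pair and avoids the property.
Choosing 15 forces two into the same pair by pigeonhole, and those sum to 29. So 15.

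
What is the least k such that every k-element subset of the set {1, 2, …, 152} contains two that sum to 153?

77

Partition {1, …, 152} into 76 pairs: {1,152}, {2,151}, …, {76,77}.
Choosing 76 integers — say the integers 1 through 76 — takes one from each pair and avoids the property.
Choosing 77 forces two into the same pair by pigeonhole, and those sum to 153. So 77.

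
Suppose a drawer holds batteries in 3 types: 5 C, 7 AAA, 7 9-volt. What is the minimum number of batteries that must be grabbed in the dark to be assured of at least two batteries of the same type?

Treat the 3 types as pigeonholes.
The worst case takes 1 battery of each type without reaching 2 of any: 3 × 1 = 3.
The next battery must bring some type to 2, so 3 + 1 = 4.

4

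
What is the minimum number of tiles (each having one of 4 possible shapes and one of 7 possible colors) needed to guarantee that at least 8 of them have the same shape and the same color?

197

There are 4 × 7 = 28 (shape, color) combinations acting as pigeonholes.
With 28 × 7 = 196 tiles we could place exactly 7 in each, with no (shape, color) pair reaching 8.
One more forces some (shape, color) pair to hold 8, so 196 + 1 = 197.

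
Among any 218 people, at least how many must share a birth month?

The 218 people fall into 12 months of the year.
If each of the 12 months of the year held at most 18, the total would be at most 12 × 18 = 216 < 218, a contradiction.
So at least one holds ⌈218/12⌉ = 19.

19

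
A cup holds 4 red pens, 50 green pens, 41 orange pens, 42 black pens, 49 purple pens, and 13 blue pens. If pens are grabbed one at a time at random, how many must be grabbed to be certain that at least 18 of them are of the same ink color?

86

In the worst case we take at most 17 of each ink color, but all 4 red and all 13 blue (fewer than 17), giving 4 + 17 + 17 + 17 + 17 + 13 = 85.
One more pen then forces some ink color to 18, so 85 + 1 = 86.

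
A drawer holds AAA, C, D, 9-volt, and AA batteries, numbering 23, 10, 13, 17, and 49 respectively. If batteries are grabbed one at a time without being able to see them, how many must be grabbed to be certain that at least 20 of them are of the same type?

In the worst case we take at most 19 of each type, but all 10 C, all 13 D, and all 17 9-volt (fewer than 19), giving 19 + 10 + 13 + 17 + 19 = 78.
One more battery then forces some type to 20, so 78 + 1 = 79.

79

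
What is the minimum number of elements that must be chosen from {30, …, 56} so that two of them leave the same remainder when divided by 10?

Group the integers by remainder mod 10; there are 10 residue classes, each nonempty in this range.
Choosing one from each class (10 integers) avoids any shared remainder.
One more choice must repeat a class, so two differ by a multiple of 10. Hence 10 + 1 = 11.

11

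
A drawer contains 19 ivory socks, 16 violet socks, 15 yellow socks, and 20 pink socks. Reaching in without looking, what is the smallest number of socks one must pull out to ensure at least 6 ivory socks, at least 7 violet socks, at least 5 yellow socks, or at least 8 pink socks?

The worst case stops just short of every target: 5 ivory, 6 violet, 4 yellow, 7 pink — 5 + 6 + 4 + 7 = 22 socks.
One more sock must push some color to its target, so 22 + 1 = 23.

23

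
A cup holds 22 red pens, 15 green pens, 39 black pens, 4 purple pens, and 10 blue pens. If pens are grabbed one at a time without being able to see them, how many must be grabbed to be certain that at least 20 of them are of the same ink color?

68

Treat the 5 ink colors as pigeonholes.
In the worst case we take at most 19 of each ink color, but all 15 green, all 4 purple, and all 10 blue (fewer than 19), giving 19 + 15 + 19 + 4 + 10 = 67.
One more pen then forces some ink color to 20, so 67 + 1 = 68.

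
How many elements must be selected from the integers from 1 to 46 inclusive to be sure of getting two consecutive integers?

24

Partition {1, …, 46} into 23 pairs: {1,2}, {3,4}, …, {45,46}.
Choosing 23 integers — say the 23 even numbers 2, 4, …, 46 — takes one from each pair and avoids the property.
Choosing 24 forces two into the same pair by pigeonhole, and those are consecutive. So 24.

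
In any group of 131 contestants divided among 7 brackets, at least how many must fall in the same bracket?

19

If each of the 7 brackets held at most 18, the total would be at most 7 × 18 = 126 < 131, a contradiction.
So at least one holds ⌈131/7⌉ = 19.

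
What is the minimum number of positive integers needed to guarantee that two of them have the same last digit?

There are 10 possible last digits acting as pigeonholes.
With 10 positive integers we could place one in each, avoiding any repeat.
One more forces some class to hold 2, so 10 + 1 = 11.

11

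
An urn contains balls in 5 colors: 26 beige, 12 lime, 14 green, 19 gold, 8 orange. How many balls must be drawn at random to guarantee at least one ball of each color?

The hardest color to obtain is orange: we could draw every other ball first — 79 − 8 = 71 balls — without a single orange one.
The next draw must be orange, so 71 + 1 = 72.

72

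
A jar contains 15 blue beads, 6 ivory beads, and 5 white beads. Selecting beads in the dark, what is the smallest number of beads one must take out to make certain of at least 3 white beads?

24

The worst case draws every non-white bead first: 15 + 6 = 21.
The next 3 draws are then forced to be white, giving 21 + 3 = 24.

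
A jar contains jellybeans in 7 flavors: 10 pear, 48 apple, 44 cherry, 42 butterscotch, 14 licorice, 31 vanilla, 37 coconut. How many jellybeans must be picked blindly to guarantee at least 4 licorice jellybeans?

To avoid licorice jellybeans as long as possible, exhaust the other 6 flavors first.
The worst case draws every non-licorice jellybean first: 10 + 48 + 44 + 42 + 31 + 37 = 212.
The next 4 draws are then forced to be licorice, giving 212 + 4 = 216.

216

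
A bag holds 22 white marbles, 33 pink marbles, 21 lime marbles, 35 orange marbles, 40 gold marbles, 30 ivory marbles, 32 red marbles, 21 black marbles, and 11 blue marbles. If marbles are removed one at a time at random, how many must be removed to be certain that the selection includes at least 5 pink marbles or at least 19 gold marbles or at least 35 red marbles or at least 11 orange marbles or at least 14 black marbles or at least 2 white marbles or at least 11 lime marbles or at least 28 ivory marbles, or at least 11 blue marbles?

The worst case stops just short of every target: 1 white, 4 pink, 10 lime, 10 orange, 18 gold, 27 ivory, all 32 red, 13 black, 10 blue — 1 + 4 + 10 + 10 + 18 + 27 + 32 + 13 + 10 = 125 marbles.
One more marble must push some color to its target, so 125 + 1 = 126.

126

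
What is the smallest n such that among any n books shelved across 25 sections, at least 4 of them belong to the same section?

There are 25 sections acting as pigeonholes.
With 25 × 3 = 75 books we could place exactly 3 in each, with no class reaching 4.
One more forces some class to hold 4, so 75 + 1 = 76.

76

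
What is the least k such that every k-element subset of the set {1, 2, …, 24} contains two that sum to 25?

13

Partition {1, …, 24} into 12 pairs: {1,24}, {2,23}, …, {12,13}.
Choosing 12 integers — say the integers 1 through 12 — takes one from each pair and avoids the property.
Choosing 13 forces two into the same pair by pigeonhole, and those sum to 25. So 13.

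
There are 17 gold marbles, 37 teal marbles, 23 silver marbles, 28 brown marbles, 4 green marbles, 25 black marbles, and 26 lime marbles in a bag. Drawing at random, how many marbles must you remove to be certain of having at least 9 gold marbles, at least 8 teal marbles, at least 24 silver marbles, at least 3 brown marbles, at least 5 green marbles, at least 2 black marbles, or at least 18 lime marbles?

63

The worst case stops just short of every target: 8 gold, 7 teal, 23 silver, 2 brown, 4 green, 1 black, 17 lime — 8 + 7 + 23 + 2 + 4 + 1 + 17 = 62 marbles.
One more marble must push some color to its target, so 62 + 1 = 63.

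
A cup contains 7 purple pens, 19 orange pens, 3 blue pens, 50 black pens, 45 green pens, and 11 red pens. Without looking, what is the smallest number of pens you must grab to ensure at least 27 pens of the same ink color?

In the worst case we take at most 26 of each ink color, but all 7 purple, all 19 orange, all 3 blue, and all 11 red (fewer than 26), giving 7 + 19 + 3 + 26 + 26 + 11 = 92.
One more pen then forces some ink color to 27, so 92 + 1 = 93.

93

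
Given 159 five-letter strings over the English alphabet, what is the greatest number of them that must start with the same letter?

7

The 159 five-letter strings over the English alphabet fall into 26 possible first letters.
If each of the 26 possible first letters held at most 6, the total would be at most 26 × 6 = 156 < 159, a contradiction.
So at least one holds ⌈159/26⌉ = 7.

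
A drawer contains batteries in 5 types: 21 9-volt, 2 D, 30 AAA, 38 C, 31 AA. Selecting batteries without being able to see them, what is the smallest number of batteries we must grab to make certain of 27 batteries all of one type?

102

In the worst case we take at most 26 of each type, but all 21 9-volt and all 2 D (fewer than 26), giving 21 + 2 + 26 + 26 + 26 = 101.
One more battery then forces some type to 27, so 101 + 1 = 102.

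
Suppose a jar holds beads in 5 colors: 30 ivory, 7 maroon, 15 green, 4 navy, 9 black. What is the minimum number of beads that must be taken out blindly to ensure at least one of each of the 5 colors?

The hardest color to obtain is navy: we could draw every other bead first — 65 − 4 = 61 beads — without a single navy one.
The next draw must be navy, so 61 + 1 = 62.

62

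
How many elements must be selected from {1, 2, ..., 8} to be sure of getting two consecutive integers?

Partition {1, …, 8} into 4 pairs: {1,2}, {3,4}, …, {7,8}.
Choosing 4 integers — say the 4 even numbers 2, 4, …, 8 — takes one from each pair and avoids the property.
Choosing 5 forces two into the same pair by pigeonhole, and those are consecutive. So 5.

5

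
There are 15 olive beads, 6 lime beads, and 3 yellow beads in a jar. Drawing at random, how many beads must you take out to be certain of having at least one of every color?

The hardest color to obtain is yellow: we could draw every other bead first — 24 − 3 = 21 beads — without a single yellow one.
The next draw must be yellow, so 21 + 1 = 22.

22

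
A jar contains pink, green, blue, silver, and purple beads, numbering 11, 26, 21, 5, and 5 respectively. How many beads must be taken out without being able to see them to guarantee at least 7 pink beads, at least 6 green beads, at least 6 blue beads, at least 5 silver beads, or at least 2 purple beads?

22

The worst case stops just short of every target: 6 pink, 5 green, 5 blue, 4 silver, 1 purple — 6 + 5 + 5 + 4 + 1 = 21 beads.
One more bead must push some color to its target, so 21 + 1 = 22.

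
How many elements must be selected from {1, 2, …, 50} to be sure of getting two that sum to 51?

26

Partition {1, …, 50} into 25 pairs: {1,50}, {2,49}, …, {25,26}.
Choosing 25 integers — say the integers 1 through 25 — takes one from each pair and avoids the property.
Choosing 26 forces two into the same pair by pigeonhole, and those sum to 51. So 26.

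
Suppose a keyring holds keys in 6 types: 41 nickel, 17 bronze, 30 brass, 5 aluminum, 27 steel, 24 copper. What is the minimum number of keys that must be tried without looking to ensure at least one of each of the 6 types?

The hardest type to obtain is aluminum: we could draw every other key first — 144 − 5 = 139 keys — without a single aluminum one.
The next draw must be aluminum, so 139 + 1 = 140.

140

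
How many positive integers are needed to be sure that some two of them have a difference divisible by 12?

13

Two integers differ by a multiple of 12 exactly when they share a remainder mod 12.
There are 12 residue classes mod 12, so 12 integers can all lie in distinct classes.
One more integer must repeat a residue, giving a difference divisible by 12. So n = 12 + 1 = 13.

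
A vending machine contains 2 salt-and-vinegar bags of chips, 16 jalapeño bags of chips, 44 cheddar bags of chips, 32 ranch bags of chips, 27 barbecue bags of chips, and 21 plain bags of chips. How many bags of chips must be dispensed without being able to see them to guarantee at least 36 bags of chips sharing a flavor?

134

Treat the 6 flavors as pigeonholes.
In the worst case we take at most 35 of each flavor, but all 2 salt-and-vinegar, all 16 jalapeño, all 32 ranch, all 27 barbecue, and all 21 plain (fewer than 35), giving 2 + 16 + 35 + 32 + 27 + 21 = 133.
One more bag of chips then forces some flavor to 36, so 133 + 1 = 134.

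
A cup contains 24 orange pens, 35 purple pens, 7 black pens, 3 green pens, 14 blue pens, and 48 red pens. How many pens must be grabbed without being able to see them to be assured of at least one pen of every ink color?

129

The hardest ink color to obtain is green: we could draw every other pen first — 131 − 3 = 128 pens — without a single green one.
The next draw must be green, so 128 + 1 = 129.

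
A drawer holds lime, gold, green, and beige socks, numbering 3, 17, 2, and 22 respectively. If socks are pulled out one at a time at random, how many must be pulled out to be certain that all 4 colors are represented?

The hardest color to obtain is green: we could draw every other sock first — 44 − 2 = 42 socks — without a single green one.
The next draw must be green, so 42 + 1 = 43.

43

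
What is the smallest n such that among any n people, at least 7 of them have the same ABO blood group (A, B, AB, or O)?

25

There are 4 ABO blood groups acting as pigeonholes.
With 4 × 6 = 24 people we could place exactly 6 in each, with no class reaching 7.
One more forces some class to hold 7, so 24 + 1 = 25.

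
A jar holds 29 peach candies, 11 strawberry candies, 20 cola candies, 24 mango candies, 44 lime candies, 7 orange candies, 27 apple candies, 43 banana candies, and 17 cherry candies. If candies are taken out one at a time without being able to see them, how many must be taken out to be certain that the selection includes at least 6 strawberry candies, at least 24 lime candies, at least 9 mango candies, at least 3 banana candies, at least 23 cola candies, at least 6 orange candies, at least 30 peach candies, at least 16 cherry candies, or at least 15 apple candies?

122

The worst case stops just short of every target: 29 peach, 5 strawberry, all 20 cola, 8 mango, 23 lime, 5 orange, 14 apple, 2 banana, 15 cherry — 29 + 5 + 20 + 8 + 23 + 5 + 14 + 2 + 15 = 121 candies.
One more candy must push some flavor to its target, so 121 + 1 = 122.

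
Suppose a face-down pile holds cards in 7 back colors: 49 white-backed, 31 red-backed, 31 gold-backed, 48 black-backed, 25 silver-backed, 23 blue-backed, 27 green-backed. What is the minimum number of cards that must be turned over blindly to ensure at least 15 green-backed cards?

The worst case draws every non-green-backed card first: 49 + 31 + 31 + 48 + 25 + 23 = 207.
The next 15 draws are then forced to be green-backed, giving 207 + 15 = 222.

222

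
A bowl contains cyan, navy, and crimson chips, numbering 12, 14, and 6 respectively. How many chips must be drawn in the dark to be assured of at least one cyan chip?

The worst case draws every non-cyan chip first: 14 + 6 = 20.
The next draw is then forced to be cyan, giving 20 + 1 = 21.

21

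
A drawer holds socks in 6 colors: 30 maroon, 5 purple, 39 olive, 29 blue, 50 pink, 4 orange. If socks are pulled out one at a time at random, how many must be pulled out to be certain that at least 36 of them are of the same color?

139

In the worst case we take at most 35 of each color, but all 30 maroon, all 5 purple, all 29 blue, and all 4 orange (fewer than 35), giving 30 + 5 + 35 + 29 + 35 + 4 = 138.
One more sock then forces some color to 36, so 138 + 1 = 139.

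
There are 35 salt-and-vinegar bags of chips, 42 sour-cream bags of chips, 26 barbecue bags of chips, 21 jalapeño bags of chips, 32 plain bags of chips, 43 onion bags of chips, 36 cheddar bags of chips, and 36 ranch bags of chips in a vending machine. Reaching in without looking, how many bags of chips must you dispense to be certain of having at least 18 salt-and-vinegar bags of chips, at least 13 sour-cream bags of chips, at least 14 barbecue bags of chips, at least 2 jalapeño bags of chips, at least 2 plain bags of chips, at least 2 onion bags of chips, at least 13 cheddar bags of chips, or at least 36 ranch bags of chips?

The worst case stops just short of every target: 17 salt-and-vinegar, 12 sour-cream, 13 barbecue, 1 jalapeño, 1 plain, 1 onion, 12 cheddar, 35 ranch — 17 + 12 + 13 + 1 + 1 + 1 + 12 + 35 = 92 bags of chips.
One more bag of chips must push some flavor to its target, so 92 + 1 = 93.

93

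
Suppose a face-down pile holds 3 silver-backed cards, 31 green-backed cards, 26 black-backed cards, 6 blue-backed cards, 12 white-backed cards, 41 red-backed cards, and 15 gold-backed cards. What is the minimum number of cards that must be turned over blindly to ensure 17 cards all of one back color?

85

Treat the 7 back colors as pigeonholes.
In the worst case we take at most 16 of each back color, but all 3 silver-backed, all 6 blue-backed, all 12 white-backed, and all 15 gold-backed (fewer than 16), giving 3 + 16 + 16 + 6 + 12 + 16 + 15 = 84.
One more card then forces some back color to 17, so 84 + 1 = 85.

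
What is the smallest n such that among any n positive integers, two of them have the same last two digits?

101

There are 100 possible two-digit endings acting as pigeonholes.
With 100 positive integers we could place one in each, avoiding any repeat.
One more forces some class to hold 2, so 100 + 1 = 101.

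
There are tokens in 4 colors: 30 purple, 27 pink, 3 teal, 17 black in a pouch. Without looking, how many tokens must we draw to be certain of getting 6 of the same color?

19

In the worst case we take at most 5 of each color, but all 3 teal (fewer than 5), giving 5 + 5 + 3 + 5 = 18.
One more token then forces some color to 6, so 18 + 1 = 19.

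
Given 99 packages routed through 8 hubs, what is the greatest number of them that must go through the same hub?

13

If each of the 8 hubs held at most 12, the total would be at most 8 × 12 = 96 < 99, a contradiction.
So at least one holds ⌈99/8⌉ = 13.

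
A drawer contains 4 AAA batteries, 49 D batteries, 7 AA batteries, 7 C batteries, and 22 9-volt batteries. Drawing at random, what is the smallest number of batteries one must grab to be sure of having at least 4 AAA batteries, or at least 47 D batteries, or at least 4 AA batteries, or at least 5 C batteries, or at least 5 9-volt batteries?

The worst case stops just short of every target: 3 AAA, 46 D, 3 AA, 4 C, 4 9-volt — 3 + 46 + 3 + 4 + 4 = 60 batteries.
One more battery must push some type to its target, so 60 + 1 = 61.

61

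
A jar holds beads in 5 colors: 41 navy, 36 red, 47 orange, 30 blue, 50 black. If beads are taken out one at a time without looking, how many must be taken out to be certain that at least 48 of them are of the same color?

In the worst case we take at most 47 of each color, but all 41 navy, all 36 red, and all 30 blue (fewer than 47), giving 41 + 36 + 47 + 30 + 47 = 201.
One more bead then forces some color to 48, so 201 + 1 = 202.

202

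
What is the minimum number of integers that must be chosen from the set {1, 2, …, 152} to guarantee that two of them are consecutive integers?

Partition {1, …, 152} into 76 pairs: {1,2}, {3,4}, …, {151,152}.
Choosing 76 integers — say the 76 even numbers 2, 4, …, 152 — takes one from each pair and avoids the property.
Choosing 77 forces two into the same pair by pigeonhole, and those are consecutive. So 77.

77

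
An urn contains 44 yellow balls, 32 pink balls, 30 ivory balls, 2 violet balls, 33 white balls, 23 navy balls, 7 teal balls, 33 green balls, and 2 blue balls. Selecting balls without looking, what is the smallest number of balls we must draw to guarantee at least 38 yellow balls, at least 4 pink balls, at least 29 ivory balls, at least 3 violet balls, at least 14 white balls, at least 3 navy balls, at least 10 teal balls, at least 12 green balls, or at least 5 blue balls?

106

The worst case stops just short of every target: 37 yellow, 3 pink, 28 ivory, 2 violet, 13 white, 2 navy, all 7 teal, 11 green, all 2 blue — 37 + 3 + 28 + 2 + 13 + 2 + 7 + 11 + 2 = 105 balls.
One more ball must push some color to its target, so 105 + 1 = 106.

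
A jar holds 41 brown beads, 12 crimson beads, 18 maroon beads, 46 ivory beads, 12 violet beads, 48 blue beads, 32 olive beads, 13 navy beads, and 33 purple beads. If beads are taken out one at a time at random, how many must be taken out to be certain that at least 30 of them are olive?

253

To avoid olive beads as long as possible, exhaust the other 8 colors first.
The worst case draws every non-olive bead first: 41 + 12 + 18 + 46 + 12 + 48 + 13 + 33 = 223.
The next 30 draws are then forced to be olive, giving 223 + 30 = 253.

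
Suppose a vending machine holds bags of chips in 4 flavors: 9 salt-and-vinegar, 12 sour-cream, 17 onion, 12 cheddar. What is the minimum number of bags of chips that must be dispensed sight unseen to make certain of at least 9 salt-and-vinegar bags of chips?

To avoid salt-and-vinegar bags of chips as long as possible, exhaust the other 3 flavors first.
The worst case draws every non-salt-and-vinegar bag of chips first: 12 + 17 + 12 = 41.
The next 9 draws are then forced to be salt-and-vinegar, giving 41 + 9 = 50.

50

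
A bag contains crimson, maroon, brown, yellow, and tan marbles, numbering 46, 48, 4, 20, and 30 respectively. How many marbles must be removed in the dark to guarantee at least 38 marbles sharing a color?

129

In the worst case we take at most 37 of each color, but all 4 brown, all 20 yellow, and all 30 tan (fewer than 37), giving 37 + 37 + 4 + 20 + 30 = 128.
One more marble then forces some color to 38, so 128 + 1 = 129.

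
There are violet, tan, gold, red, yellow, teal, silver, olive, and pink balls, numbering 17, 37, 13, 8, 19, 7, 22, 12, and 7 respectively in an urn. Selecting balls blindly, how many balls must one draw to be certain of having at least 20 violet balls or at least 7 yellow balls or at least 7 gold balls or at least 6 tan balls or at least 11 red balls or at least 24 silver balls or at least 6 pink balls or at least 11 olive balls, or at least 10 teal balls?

87

Each of the 9 colors has its own threshold; avoid all of them simultaneously.
The worst case stops just short of every target: all 17 violet, 5 tan, 6 gold, all 8 red, 6 yellow, all 7 teal, all 22 silver, 10 olive, 5 pink — 17 + 5 + 6 + 8 + 6 + 7 + 22 + 10 + 5 = 86 balls.
One more ball must push some color to its target, so 86 + 1 = 87.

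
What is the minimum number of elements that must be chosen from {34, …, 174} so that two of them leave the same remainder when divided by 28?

Group the integers by remainder mod 28; there are 28 residue classes, each nonempty in this range.
Choosing one from each class (28 integers) avoids any shared remainder.
One more choice must repeat a class, so two differ by a multiple of 28. Hence 28 + 1 = 29.

29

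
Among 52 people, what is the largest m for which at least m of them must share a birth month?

There are 12 months of the year, which serve as the pigeonholes.
If each of the 12 months of the year held at most 4, the total would be at most 12 × 4 = 48 < 52, a contradiction.
So at least one holds ⌈52/12⌉ = 5.

5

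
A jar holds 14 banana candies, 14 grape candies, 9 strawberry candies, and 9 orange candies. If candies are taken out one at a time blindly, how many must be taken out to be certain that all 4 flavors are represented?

The hardest flavor to obtain is strawberry: we could draw every other candy first — 46 − 9 = 37 candies — without a single strawberry one.
The next draw must be strawberry, so 37 + 1 = 38.

38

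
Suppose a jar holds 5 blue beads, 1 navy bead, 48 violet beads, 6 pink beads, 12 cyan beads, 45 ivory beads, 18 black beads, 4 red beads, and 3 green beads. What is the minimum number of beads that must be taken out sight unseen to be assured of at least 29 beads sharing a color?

In the worst case we take at most 28 of each color, but all 5 blue, all 1 navy, all 6 pink, all 12 cyan, all 18 black, all 4 red, and all 3 green (fewer than 28), giving 5 + 1 + 28 + 6 + 12 + 28 + 18 + 4 + 3 = 105.
One more bead then forces some color to 29, so 105 + 1 = 106.

106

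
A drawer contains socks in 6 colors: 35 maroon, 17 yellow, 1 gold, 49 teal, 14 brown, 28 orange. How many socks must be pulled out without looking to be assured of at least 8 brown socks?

138

The worst case draws every non-brown sock first: 35 + 17 + 1 + 49 + 28 = 130.
The next 8 draws are then forced to be brown, giving 130 + 8 = 138.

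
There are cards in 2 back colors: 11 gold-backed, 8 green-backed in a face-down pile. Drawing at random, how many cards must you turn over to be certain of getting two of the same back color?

Treat the 2 back colors as pigeonholes.
The worst case takes 1 card of each back color without reaching 2 of any: 2 × 1 = 2.
The next card must bring some back color to 2, so 2 + 1 = 3.

3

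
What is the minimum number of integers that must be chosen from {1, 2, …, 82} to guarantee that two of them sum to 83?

Partition {1, …, 82} into 41 pairs: {1,82}, {2,81}, …, {41,42}.
Choosing 41 integers — say the integers 1 through 41 — takes one from each pair and avoids the property.
Choosing 42 forces two into the same pair by pigeonhole, and those sum to 83. So 42.

42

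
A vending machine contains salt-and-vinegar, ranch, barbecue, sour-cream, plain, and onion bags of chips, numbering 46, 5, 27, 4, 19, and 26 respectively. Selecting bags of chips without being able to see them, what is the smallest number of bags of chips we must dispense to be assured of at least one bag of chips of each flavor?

124

The hardest flavor to obtain is sour-cream: we could draw every other bag of chips first — 127 − 4 = 123 bags of chips — without a single sour-cream one.
The next draw must be sour-cream, so 123 + 1 = 124.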